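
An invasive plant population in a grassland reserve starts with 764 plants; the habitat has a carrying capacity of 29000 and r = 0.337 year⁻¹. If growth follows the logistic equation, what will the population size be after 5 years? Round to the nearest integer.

A = (K − N₀)/N₀ = (29000 − 764)/764 = 36.958.
N(t) = K/(1 + A·e^(−rt)) = 29000/(1 + 36.958×e^(−0.337×5)).
e^(−1.685) = 0.18544; denominator = 1 + 36.958×0.18544 = 7.8537.
N = 29000/7.8537 = 3692.54.

3693 plants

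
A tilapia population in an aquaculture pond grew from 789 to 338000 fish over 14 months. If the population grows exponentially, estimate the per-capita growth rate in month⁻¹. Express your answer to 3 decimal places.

From N(t) = N₀·e^(rt): e^(r·14) = 338000/789 = 428.39.
r·14 = ln(428.39) = 6.06, so r = 6.06/14 = 0.43286.

0.433 per month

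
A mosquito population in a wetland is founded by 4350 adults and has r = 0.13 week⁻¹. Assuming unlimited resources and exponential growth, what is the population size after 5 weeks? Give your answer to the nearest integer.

8333 adults

N(t) = N₀·e^(rt) = 4350 × e^(0.13×5) = 4350 × e^0.65.
e^0.65 ≈ 1.9155, so N ≈ 4350 × 1.9155 = 8332.6.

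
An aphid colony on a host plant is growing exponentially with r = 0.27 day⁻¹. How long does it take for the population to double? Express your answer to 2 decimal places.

2.57 days

Doubling time t_d = ln(2)/r = 0.6931/0.27 = 2.5672.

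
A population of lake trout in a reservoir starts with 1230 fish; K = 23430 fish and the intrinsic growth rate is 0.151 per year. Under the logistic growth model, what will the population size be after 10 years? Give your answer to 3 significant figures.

A = (K − N₀)/N₀ = (23430 − 1230)/1230 = 18.049.
N(t) = K/(1 + A·e^(−rt)) = 23430/(1 + 18.049×e^(−0.151×10)).
e^(−1.51) = 0.22091; denominator = 1 + 18.049×0.22091 = 4.9872.
N = 23430/4.9872 = 4698.07.

4700 fish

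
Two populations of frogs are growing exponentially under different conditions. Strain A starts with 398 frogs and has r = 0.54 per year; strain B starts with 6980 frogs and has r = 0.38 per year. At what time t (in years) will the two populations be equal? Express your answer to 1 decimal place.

Set 398·e^(0.54t) = 6980·e^(0.38t).
e^((0.54 − 0.38)t) = 6980/398 → e^(0.16·t) = 17.538.
0.16·t = ln(17.538) = 2.8644, so t = 2.8644/0.16 = 17.902.

17.9 years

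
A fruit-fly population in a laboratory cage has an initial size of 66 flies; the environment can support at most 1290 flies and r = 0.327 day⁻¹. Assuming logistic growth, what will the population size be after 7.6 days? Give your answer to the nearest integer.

A = (K − N₀)/N₀ = (1290 − 66)/66 = 18.545.
N(t) = K/(1 + A·e^(−rt)) = 1290/(1 + 18.545×e^(−0.327×7.6)).
e^(−2.485) = 0.083309; denominator = 1 + 18.545×0.083309 = 2.545.
N = 1290/2.545 = 506.876.

507 flies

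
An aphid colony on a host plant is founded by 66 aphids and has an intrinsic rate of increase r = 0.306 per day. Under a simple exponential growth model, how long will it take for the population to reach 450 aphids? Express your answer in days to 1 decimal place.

6.3 days

Set N₀·e^(rt) = 450: e^(0.306·t) = 450/66 = 6.8182.
0.306·t = ln(6.8182) = 1.9196, so t = 1.9196/0.306 = 6.2732.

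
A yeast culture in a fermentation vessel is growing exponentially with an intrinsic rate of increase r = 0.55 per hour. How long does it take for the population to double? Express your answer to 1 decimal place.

1.3 hours

Doubling time t_d = ln(2)/r = 0.6931/0.55 = 1.2603.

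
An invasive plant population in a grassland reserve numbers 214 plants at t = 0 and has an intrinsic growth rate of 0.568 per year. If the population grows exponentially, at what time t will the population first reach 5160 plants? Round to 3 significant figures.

Set N₀·e^(rt) = 5160: e^(0.568·t) = 5160/214 = 24.112.
0.568·t = ln(24.112) = 3.1827, so t = 3.1827/0.568 = 5.6034.

5.60 years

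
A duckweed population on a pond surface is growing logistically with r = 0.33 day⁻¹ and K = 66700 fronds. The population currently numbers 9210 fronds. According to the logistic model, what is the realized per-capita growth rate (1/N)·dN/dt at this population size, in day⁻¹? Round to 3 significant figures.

0.284 per day

(1/N)·dN/dt = r(1 − N/K) = 0.33 × (1 − 9210/66700).
= 0.33 × 0.86192 = 0.28443.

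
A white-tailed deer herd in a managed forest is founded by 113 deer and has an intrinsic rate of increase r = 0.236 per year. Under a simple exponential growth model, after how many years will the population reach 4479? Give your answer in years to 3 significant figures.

15.6 years

Set N₀·e^(rt) = 4479: e^(0.236·t) = 4479/113 = 39.637.
0.236·t = ln(39.637) = 3.6798, so t = 3.6798/0.236 = 15.592.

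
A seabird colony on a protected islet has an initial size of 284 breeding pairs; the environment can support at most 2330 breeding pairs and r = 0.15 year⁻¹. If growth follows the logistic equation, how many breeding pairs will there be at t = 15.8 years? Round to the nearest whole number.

A = (K − N₀)/N₀ = (2330 − 284)/284 = 7.2042.
N(t) = K/(1 + A·e^(−rt)) = 2330/(1 + 7.2042×e^(−0.15×15.8)).
e^(−2.37) = 0.093481; denominator = 1 + 7.2042×0.093481 = 1.6735.
N = 2330/1.6735 = 1392.33.

1392 breeding pairs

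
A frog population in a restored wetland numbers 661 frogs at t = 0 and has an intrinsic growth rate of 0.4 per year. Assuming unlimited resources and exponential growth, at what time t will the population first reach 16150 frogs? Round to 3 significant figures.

Set N₀·e^(rt) = 16150: e^(0.4·t) = 16150/661 = 24.433.
0.4·t = ln(24.433) = 3.1959, so t = 3.1959/0.4 = 7.9898.

7.99 years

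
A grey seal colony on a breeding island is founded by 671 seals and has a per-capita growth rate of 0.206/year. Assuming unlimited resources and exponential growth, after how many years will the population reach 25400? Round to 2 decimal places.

Set N₀·e^(rt) = 25400: e^(0.206·t) = 25400/671 = 37.854.
0.206·t = ln(37.854) = 3.6337, so t = 3.6337/0.206 = 17.639.

17.64 years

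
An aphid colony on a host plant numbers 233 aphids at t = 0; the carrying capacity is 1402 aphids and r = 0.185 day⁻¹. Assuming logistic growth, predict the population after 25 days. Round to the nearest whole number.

A = (K − N₀)/N₀ = (1402 − 233)/233 = 5.0172.
N(t) = K/(1 + A·e^(−rt)) = 1402/(1 + 5.0172×e^(−0.185×25)).
e^(−4.625) = 0.0098037; denominator = 1 + 5.0172×0.0098037 = 1.0492.
N = 1402/1.0492 = 1336.27.

1336 aphids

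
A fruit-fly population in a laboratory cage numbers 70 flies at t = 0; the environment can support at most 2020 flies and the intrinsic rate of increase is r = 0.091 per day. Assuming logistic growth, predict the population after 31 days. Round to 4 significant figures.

A = (K − N₀)/N₀ = (2020 − 70)/70 = 27.857.
N(t) = K/(1 + A·e^(−rt)) = 2020/(1 + 27.857×e^(−0.091×31)).
e^(−2.821) = 0.059546; denominator = 1 + 27.857×0.059546 = 2.6588.
N = 2020/2.6588 = 759.744.

759.7 flies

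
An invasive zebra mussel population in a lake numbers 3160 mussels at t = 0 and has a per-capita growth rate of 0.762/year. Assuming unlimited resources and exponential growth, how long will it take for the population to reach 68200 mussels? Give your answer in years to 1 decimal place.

4.0 years

Set N₀·e^(rt) = 68200: e^(0.762·t) = 68200/3160 = 21.582.
0.762·t = ln(21.582) = 3.0719, so t = 3.0719/0.762 = 4.0313.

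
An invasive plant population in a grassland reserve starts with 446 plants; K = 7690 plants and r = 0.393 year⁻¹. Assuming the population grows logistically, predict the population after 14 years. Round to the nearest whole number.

A = (K − N₀)/N₀ = (7690 − 446)/446 = 16.242.
N(t) = K/(1 + A·e^(−rt)) = 7690/(1 + 16.242×e^(−0.393×14)).
e^(−5.502) = 0.0040786; denominator = 1 + 16.242×0.0040786 = 1.0662.
N = 7690/1.0662 = 7212.22.

7212 plants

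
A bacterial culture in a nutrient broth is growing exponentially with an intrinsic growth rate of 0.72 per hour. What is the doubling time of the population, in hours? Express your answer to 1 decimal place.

Doubling time t_d = ln(2)/r = 0.6931/0.72 = 0.9627.

1.0 hours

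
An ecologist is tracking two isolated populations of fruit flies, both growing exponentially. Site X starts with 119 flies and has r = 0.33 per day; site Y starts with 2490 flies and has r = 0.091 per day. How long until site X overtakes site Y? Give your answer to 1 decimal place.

Set 119·e^(0.33t) = 2490·e^(0.091t).
e^((0.33 − 0.091)t) = 2490/119 → e^(0.239·t) = 20.924.
0.239·t = ln(20.924) = 3.0409, so t = 3.0409/0.239 = 12.723.

12.7 days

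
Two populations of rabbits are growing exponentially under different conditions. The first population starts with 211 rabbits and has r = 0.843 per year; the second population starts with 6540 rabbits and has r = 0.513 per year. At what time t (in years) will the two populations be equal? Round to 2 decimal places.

10.41 years

Set 211·e^(0.843t) = 6540·e^(0.513t).
e^((0.843 − 0.513)t) = 6540/211 → e^(0.33·t) = 30.995.
0.33·t = ln(30.995) = 3.4338, so t = 3.4338/0.33 = 10.406.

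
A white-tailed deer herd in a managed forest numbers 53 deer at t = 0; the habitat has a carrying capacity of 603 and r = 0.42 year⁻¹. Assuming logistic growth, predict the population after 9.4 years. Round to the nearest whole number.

502 deer

A = (K − N₀)/N₀ = (603 − 53)/53 = 10.377.
N(t) = K/(1 + A·e^(−rt)) = 603/(1 + 10.377×e^(−0.42×9.4)).
e^(−3.948) = 0.019293; denominator = 1 + 10.377×0.019293 = 1.2002.
N = 603/1.2002 = 502.411.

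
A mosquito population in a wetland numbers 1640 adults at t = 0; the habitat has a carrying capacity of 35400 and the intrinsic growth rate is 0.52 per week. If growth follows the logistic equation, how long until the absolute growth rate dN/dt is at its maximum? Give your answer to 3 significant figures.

Logistic growth is fastest at N = K/2 = 17700.
A = (K − N₀)/N₀ = 20.585. Set K/(1 + A·e^(−rt)) = K/2 → A·e^(−rt) = 1.
e^(−0.52t) = 1/20.585 = 0.0485782, so t = ln(20.585)/0.52 = 3.0246/0.52 = 5.8165.

5.82 weeks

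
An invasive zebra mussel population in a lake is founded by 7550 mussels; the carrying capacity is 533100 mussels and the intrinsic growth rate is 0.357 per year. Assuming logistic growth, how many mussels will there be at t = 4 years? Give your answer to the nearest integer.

A = (K − N₀)/N₀ = (533100 − 7550)/7550 = 69.609.
N(t) = K/(1 + A·e^(−rt)) = 533100/(1 + 69.609×e^(−0.357×4)).
e^(−1.428) = 0.23979; denominator = 1 + 69.609×0.23979 = 17.691.
N = 533100/17.691 = 30133.2.

30133 mussels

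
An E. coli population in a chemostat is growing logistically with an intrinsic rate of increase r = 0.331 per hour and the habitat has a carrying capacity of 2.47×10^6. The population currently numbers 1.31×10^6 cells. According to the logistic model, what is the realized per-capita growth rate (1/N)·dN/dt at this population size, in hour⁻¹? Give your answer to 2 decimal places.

0.16 per hour

(1/N)·dN/dt = r(1 − N/K) = 0.331 × (1 − 1.31×10^6/2.47×10^6).
= 0.331 × 0.46964 = 0.15545.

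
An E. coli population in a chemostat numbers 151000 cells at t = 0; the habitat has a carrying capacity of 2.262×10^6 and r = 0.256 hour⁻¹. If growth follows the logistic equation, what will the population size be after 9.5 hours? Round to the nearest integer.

1015120 cells

A = (K − N₀)/N₀ = (2.262×10^6 − 151000)/151000 = 13.98.
N(t) = K/(1 + A·e^(−rt)) = 2.262×10^6/(1 + 13.98×e^(−0.256×9.5)).
e^(−2.432) = 0.087861; denominator = 1 + 13.98×0.087861 = 2.2283.
N = 2.262×10^6/2.2283 = 1.01512×10^6.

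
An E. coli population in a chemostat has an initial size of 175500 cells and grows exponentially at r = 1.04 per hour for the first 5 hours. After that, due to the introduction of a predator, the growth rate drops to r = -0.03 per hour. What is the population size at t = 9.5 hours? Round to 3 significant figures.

27800000 cells

Phase 1: N(5) = 175500·e^(1.04×5) = 175500·e^5.2 = 3.181328×10^7.
Phase 2 runs for 9.5 − 5 = 4.5 hours at r = -0.03.
N(9.5) = 3.181328×10^7·e^(-0.03×4.5) = 3.181328×10^7·e^-0.135 = 2.779577×10^7.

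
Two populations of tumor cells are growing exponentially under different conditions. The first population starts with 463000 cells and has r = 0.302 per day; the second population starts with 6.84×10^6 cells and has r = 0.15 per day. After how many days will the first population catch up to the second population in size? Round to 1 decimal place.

17.7 days

Set 463000·e^(0.302t) = 6.84×10^6·e^(0.15t).
e^((0.302 − 0.15)t) = 6.84×10^6/463000 → e^(0.152·t) = 14.773.
0.152·t = ln(14.773) = 2.6928, so t = 2.6928/0.152 = 17.716.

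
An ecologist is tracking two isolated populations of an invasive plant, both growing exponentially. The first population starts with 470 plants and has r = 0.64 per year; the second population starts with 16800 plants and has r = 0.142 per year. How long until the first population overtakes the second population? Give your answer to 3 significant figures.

7.18 years

Set 470·e^(0.64t) = 16800·e^(0.142t).
e^((0.64 − 0.142)t) = 16800/470 → e^(0.498·t) = 35.745.
0.498·t = ln(35.745) = 3.5764, so t = 3.5764/0.498 = 7.1815.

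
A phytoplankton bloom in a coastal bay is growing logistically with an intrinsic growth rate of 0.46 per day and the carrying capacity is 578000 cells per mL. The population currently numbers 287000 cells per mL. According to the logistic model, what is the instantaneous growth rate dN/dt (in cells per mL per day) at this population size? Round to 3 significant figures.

66500 cells per mL per day

dN/dt = rN(1 − N/K) = 0.46 × 287000 × (1 − 287000/578000).
1 − 287000/578000 = 0.50346; dN/dt = 0.46 × 287000 × 0.50346 = 66467.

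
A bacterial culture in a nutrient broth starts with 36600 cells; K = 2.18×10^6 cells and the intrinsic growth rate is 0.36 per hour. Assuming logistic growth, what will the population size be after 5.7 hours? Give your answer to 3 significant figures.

256000 cells

A = (K − N₀)/N₀ = (2.18×10^6 − 36600)/36600 = 58.563.
N(t) = K/(1 + A·e^(−rt)) = 2.18×10^6/(1 + 58.563×e^(−0.36×5.7)).
e^(−2.052) = 0.12848; denominator = 1 + 58.563×0.12848 = 8.524.
N = 2.18×10^6/8.524 = 255748.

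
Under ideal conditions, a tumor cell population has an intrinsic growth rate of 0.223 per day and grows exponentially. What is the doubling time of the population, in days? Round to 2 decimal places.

Doubling time t_d = ln(2)/r = 0.6931/0.223 = 3.1083.

3.11 days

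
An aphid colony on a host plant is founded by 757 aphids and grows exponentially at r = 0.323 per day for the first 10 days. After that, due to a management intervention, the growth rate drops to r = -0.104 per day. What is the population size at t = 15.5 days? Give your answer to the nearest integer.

Phase 1: N(10) = 757·e^(0.323×10) = 757·e^3.23 = 19136.7.
Phase 2 runs for 15.5 − 10 = 5.5 days at r = -0.104.
N(15.5) = 19136.7·e^(-0.104×5.5) = 19136.7·e^-0.572 = 10800.7.

10801 aphids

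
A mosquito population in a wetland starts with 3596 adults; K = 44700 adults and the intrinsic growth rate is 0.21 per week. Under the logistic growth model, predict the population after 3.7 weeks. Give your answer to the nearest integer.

A = (K − N₀)/N₀ = (44700 − 3596)/3596 = 11.43.
N(t) = K/(1 + A·e^(−rt)) = 44700/(1 + 11.43×e^(−0.21×3.7)).
e^(−0.777) = 0.45978; denominator = 1 + 11.43×0.45978 = 6.2555.
N = 44700/6.2555 = 7145.66.

7146 adults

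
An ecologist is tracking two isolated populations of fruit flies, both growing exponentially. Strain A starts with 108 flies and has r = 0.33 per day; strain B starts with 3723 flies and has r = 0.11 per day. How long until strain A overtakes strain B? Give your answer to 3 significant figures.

16.1 days

Set 108·e^(0.33t) = 3723·e^(0.11t).
e^((0.33 − 0.11)t) = 3723/108 → e^(0.22·t) = 34.472.
0.22·t = ln(34.472) = 3.5402, so t = 3.5402/0.22 = 16.092.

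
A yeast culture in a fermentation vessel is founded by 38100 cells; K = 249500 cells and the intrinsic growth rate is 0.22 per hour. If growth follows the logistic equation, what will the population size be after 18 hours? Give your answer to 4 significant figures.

225600 cells

A = (K − N₀)/N₀ = (249500 − 38100)/38100 = 5.5486.
N(t) = K/(1 + A·e^(−rt)) = 249500/(1 + 5.5486×e^(−0.22×18)).
e^(−3.96) = 0.019063; denominator = 1 + 5.5486×0.019063 = 1.1058.
N = 249500/1.1058 = 225634.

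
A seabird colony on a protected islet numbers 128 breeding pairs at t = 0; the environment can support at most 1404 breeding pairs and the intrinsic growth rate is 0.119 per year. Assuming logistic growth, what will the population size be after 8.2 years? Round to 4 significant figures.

295.1 breeding pairs

A = (K − N₀)/N₀ = (1404 − 128)/128 = 9.9688.
N(t) = K/(1 + A·e^(−rt)) = 1404/(1 + 9.9688×e^(−0.119×8.2)).
e^(−0.9758) = 0.37689; denominator = 1 + 9.9688×0.37689 = 4.7571.
N = 1404/4.7571 = 295.136.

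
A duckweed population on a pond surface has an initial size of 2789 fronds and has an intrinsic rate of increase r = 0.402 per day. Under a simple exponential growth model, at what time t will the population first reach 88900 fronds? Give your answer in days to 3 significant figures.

8.61 days

Set N₀·e^(rt) = 88900: e^(0.402·t) = 88900/2789 = 31.875.
0.402·t = ln(31.875) = 3.4618, so t = 3.4618/0.402 = 8.6115.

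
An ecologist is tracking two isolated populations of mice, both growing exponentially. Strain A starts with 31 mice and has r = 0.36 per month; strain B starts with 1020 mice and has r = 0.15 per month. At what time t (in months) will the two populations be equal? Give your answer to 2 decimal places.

16.64 months

Set 31·e^(0.36t) = 1020·e^(0.15t).
e^((0.36 − 0.15)t) = 1020/31 → e^(0.21·t) = 32.903.
0.21·t = ln(32.903) = 3.4936, so t = 3.4936/0.21 = 16.636.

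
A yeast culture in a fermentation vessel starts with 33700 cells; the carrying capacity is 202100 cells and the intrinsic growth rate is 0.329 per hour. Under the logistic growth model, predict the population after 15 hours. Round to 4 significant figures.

195100 cells

A = (K − N₀)/N₀ = (202100 − 33700)/33700 = 4.997.
N(t) = K/(1 + A·e^(−rt)) = 202100/(1 + 4.997×e^(−0.329×15)).
e^(−4.935) = 0.0071905; denominator = 1 + 4.997×0.0071905 = 1.0359.
N = 202100/1.0359 = 195090.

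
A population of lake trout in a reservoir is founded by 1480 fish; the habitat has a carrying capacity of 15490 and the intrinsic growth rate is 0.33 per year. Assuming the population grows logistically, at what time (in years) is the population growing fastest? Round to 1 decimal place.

6.8 years

Logistic growth is fastest at N = K/2 = 7745.
A = (K − N₀)/N₀ = 9.4662. Set K/(1 + A·e^(−rt)) = K/2 → A·e^(−rt) = 1.
e^(−0.33t) = 1/9.4662 = 0.105639, so t = ln(9.4662)/0.33 = 2.2477/0.33 = 6.8113.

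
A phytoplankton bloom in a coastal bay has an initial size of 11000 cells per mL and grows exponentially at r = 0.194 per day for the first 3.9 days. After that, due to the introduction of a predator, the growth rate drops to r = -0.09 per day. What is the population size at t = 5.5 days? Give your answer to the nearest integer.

Phase 1: N(3.9) = 11000·e^(0.194×3.9) = 11000·e^0.7566 = 23441.2.
Phase 2 runs for 5.5 − 3.9 = 1.6 days at r = -0.09.
N(5.5) = 23441.2·e^(-0.09×1.6) = 23441.2·e^-0.144 = 20297.5.

20297 cells per mL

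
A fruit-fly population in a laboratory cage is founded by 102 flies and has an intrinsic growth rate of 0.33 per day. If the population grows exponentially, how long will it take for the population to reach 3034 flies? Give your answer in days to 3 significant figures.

10.3 days

Set N₀·e^(rt) = 3034: e^(0.33·t) = 3034/102 = 29.745.
0.33·t = ln(29.745) = 3.3927, so t = 3.3927/0.33 = 10.281.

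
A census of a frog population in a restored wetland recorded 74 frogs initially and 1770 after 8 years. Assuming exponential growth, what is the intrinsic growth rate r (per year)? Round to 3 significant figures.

From N(t) = N₀·e^(rt): e^(r·8) = 1770/74 = 23.919.
r·8 = ln(23.919) = 3.1747, so r = 3.1747/8 = 0.39683.

0.397 per year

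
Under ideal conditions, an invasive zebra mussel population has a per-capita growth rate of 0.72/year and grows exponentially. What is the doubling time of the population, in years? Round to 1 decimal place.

1.0 years

Doubling time t_d = ln(2)/r = 0.6931/0.72 = 0.9627.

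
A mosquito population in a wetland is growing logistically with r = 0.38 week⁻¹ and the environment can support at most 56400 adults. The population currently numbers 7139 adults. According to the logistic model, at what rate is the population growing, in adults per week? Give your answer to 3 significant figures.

dN/dt = rN(1 − N/K) = 0.38 × 7139 × (1 − 7139/56400).
1 − 7139/56400 = 0.87342; dN/dt = 0.38 × 7139 × 0.87342 = 2369.4.

2370 adults per week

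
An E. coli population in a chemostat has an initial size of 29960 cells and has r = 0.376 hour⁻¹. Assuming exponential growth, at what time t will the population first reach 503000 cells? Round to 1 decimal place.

Set N₀·e^(rt) = 503000: e^(0.376·t) = 503000/29960 = 16.789.
0.376·t = ln(16.789) = 2.8207, so t = 2.8207/0.376 = 7.5019.

7.5 hours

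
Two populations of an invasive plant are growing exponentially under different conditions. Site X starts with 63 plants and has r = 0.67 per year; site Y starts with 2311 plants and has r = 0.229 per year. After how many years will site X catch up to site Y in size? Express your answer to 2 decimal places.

Set 63·e^(0.67t) = 2311·e^(0.229t).
e^((0.67 − 0.229)t) = 2311/63 → e^(0.441·t) = 36.683.
0.441·t = ln(36.683) = 3.6023, so t = 3.6023/0.441 = 8.1685.

8.17 years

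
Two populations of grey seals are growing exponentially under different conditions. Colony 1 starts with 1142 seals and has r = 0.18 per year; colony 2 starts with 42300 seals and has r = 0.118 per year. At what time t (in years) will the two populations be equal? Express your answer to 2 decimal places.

Set 1142·e^(0.18t) = 42300·e^(0.118t).
e^((0.18 − 0.118)t) = 42300/1142 → e^(0.062·t) = 37.04.
0.062·t = ln(37.04) = 3.612, so t = 3.612/0.062 = 58.258.

58.26 years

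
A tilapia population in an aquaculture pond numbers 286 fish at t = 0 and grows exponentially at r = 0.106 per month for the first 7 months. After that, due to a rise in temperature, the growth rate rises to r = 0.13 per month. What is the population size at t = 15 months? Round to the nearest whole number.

Phase 1: N(7) = 286·e^(0.106×7) = 286·e^0.742 = 600.638.
Phase 2 runs for 15 − 7 = 8 months at r = 0.13.
N(15) = 600.638·e^(0.13×8) = 600.638·e^1.04 = 1699.33.

1699 fish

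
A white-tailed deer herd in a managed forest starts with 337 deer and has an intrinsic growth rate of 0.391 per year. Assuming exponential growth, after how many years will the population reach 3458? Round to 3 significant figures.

Set N₀·e^(rt) = 3458: e^(0.391·t) = 3458/337 = 10.261.
0.391·t = ln(10.261) = 2.3284, so t = 2.3284/0.391 = 5.9549.

5.95 years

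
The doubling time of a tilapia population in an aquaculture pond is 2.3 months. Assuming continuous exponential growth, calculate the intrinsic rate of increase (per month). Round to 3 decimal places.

0.301 per month

r = ln(2)/t_d = 0.6931/2.3 = 0.30137.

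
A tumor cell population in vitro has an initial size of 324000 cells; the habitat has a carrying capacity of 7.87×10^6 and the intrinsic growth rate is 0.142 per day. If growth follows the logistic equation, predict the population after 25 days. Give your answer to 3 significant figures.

4720000 cells

A = (K − N₀)/N₀ = (7.87×10^6 − 324000)/324000 = 23.29.
N(t) = K/(1 + A·e^(−rt)) = 7.87×10^6/(1 + 23.29×e^(−0.142×25)).
e^(−3.55) = 0.028725; denominator = 1 + 23.29×0.028725 = 1.669.
N = 7.87×10^6/1.669 = 4.715397×10^6.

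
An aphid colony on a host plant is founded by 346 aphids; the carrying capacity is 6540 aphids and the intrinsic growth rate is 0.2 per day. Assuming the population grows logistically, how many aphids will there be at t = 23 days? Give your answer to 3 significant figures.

5540 aphids

A = (K − N₀)/N₀ = (6540 − 346)/346 = 17.902.
N(t) = K/(1 + A·e^(−rt)) = 6540/(1 + 17.902×e^(−0.2×23)).
e^(−4.6) = 0.010052; denominator = 1 + 17.902×0.010052 = 1.1799.
N = 6540/1.1799 = 5542.63.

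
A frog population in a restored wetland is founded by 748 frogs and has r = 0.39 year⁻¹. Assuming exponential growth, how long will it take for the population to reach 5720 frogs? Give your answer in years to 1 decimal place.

Set N₀·e^(rt) = 5720: e^(0.39·t) = 5720/748 = 7.6471.
0.39·t = ln(7.6471) = 2.0343, so t = 2.0343/0.39 = 5.2162.

5.2 years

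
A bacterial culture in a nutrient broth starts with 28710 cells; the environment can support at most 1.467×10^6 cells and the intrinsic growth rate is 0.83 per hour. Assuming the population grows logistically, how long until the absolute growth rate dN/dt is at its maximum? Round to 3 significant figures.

Logistic growth is fastest at N = K/2 = 733500.
A = (K − N₀)/N₀ = 50.097. Set K/(1 + A·e^(−rt)) = K/2 → A·e^(−rt) = 1.
e^(−0.83t) = 1/50.097 = 0.0199612, so t = ln(50.097)/0.83 = 3.914/0.83 = 4.7156.

4.72 hours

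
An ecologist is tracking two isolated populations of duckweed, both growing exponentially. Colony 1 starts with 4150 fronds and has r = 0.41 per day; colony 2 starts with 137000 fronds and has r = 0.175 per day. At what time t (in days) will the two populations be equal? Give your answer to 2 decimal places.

Set 4150·e^(0.41t) = 137000·e^(0.175t).
e^((0.41 − 0.175)t) = 137000/4150 → e^(0.235·t) = 33.012.
0.235·t = ln(33.012) = 3.4969, so t = 3.4969/0.235 = 14.88.

14.88 days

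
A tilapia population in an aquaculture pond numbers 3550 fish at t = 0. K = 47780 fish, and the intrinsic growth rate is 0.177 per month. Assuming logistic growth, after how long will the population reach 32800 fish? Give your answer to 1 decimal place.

A = (K − N₀)/N₀ = (47780 − 3550)/3550 = 12.459.
Solve 47780/(1 + 12.459·e^(−0.177t)) = 32800: 1 + 12.459·e^(−0.177t) = 1.4567, so e^(−0.177t) = 0.0366564.
−0.177·t = ln(0.0366564) = -3.3062, so t = 3.3062/0.177 = 18.679.

18.7 months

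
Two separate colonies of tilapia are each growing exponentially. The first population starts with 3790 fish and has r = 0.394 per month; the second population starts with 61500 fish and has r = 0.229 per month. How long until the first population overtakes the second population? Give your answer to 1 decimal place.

16.9 months

Set 3790·e^(0.394t) = 61500·e^(0.229t).
e^((0.394 − 0.229)t) = 61500/3790 → e^(0.165·t) = 16.227.
0.165·t = ln(16.227) = 2.7867, so t = 2.7867/0.165 = 16.889.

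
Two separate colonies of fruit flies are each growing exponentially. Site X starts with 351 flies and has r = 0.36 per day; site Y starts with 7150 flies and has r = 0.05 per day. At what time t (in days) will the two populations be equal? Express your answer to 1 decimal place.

Set 351·e^(0.36t) = 7150·e^(0.05t).
e^((0.36 − 0.05)t) = 7150/351 → e^(0.31·t) = 20.37.
0.31·t = ln(20.37) = 3.0141, so t = 3.0141/0.31 = 9.7228.

9.7 days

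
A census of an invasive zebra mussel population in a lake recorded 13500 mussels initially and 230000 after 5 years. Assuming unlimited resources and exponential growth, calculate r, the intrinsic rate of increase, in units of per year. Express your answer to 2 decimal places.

0.57 per year

From N(t) = N₀·e^(rt): e^(r·5) = 230000/13500 = 17.037.
r·5 = ln(17.037) = 2.8354, so r = 2.8354/5 = 0.56708.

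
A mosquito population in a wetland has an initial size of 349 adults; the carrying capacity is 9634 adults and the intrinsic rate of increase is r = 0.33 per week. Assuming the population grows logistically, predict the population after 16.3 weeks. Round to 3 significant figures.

A = (K − N₀)/N₀ = (9634 − 349)/349 = 26.605.
N(t) = K/(1 + A·e^(−rt)) = 9634/(1 + 26.605×e^(−0.33×16.3)).
e^(−5.379) = 0.0046124; denominator = 1 + 26.605×0.0046124 = 1.1227.
N = 9634/1.1227 = 8581.01.

8580 adults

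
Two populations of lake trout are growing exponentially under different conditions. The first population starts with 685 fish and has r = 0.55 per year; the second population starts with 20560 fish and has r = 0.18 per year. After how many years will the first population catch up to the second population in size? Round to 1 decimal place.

Set 685·e^(0.55t) = 20560·e^(0.18t).
e^((0.55 − 0.18)t) = 20560/685 → e^(0.37·t) = 30.015.
0.37·t = ln(30.015) = 3.4017, so t = 3.4017/0.37 = 9.1937.

9.2 years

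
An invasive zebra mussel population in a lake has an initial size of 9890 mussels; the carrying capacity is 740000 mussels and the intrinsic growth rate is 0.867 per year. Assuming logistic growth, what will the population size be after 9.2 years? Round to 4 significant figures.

721700 mussels

A = (K − N₀)/N₀ = (740000 − 9890)/9890 = 73.823.
N(t) = K/(1 + A·e^(−rt)) = 740000/(1 + 73.823×e^(−0.867×9.2)).
e^(−7.976) = 0.00034347; denominator = 1 + 73.823×0.00034347 = 1.0254.
N = 740000/1.0254 = 721700.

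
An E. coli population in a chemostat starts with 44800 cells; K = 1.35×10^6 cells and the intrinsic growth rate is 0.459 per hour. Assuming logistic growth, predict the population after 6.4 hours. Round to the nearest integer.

530684 cells

A = (K − N₀)/N₀ = (1.35×10^6 − 44800)/44800 = 29.134.
N(t) = K/(1 + A·e^(−rt)) = 1.35×10^6/(1 + 29.134×e^(−0.459×6.4)).
e^(−2.938) = 0.052993; denominator = 1 + 29.134×0.052993 = 2.5439.
N = 1.35×10^6/2.5439 = 530684.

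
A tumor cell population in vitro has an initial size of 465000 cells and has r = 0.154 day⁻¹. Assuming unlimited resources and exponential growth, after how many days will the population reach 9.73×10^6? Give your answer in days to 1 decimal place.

19.7 days

Set N₀·e^(rt) = 9.73×10^6: e^(0.154·t) = 9.73×10^6/465000 = 20.925.
0.154·t = ln(20.925) = 3.0409, so t = 3.0409/0.154 = 19.746.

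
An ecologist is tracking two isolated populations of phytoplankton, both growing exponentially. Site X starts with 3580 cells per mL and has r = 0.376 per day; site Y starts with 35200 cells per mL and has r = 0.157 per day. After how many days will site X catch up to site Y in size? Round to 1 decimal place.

Set 3580·e^(0.376t) = 35200·e^(0.157t).
e^((0.376 − 0.157)t) = 35200/3580 → e^(0.219·t) = 9.8324.
0.219·t = ln(9.8324) = 2.2857, so t = 2.2857/0.219 = 10.437.

10.4 days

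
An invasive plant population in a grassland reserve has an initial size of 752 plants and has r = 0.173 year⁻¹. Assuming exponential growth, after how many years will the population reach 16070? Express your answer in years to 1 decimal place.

Set N₀·e^(rt) = 16070: e^(0.173·t) = 16070/752 = 21.37.
0.173·t = ln(21.37) = 3.062, so t = 3.062/0.173 = 17.699.

17.7 years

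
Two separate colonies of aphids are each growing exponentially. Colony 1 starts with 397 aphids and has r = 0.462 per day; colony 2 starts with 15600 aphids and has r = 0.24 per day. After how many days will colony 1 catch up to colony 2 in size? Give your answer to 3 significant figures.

16.5 days

Set 397·e^(0.462t) = 15600·e^(0.24t).
e^((0.462 − 0.24)t) = 15600/397 → e^(0.222·t) = 39.295.
0.222·t = ln(39.295) = 3.6711, so t = 3.6711/0.222 = 16.536.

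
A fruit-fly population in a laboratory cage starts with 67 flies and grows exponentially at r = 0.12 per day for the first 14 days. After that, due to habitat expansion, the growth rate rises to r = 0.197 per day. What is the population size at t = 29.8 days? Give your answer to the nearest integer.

Phase 1: N(14) = 67·e^(0.12×14) = 67·e^1.68 = 359.492.
Phase 2 runs for 29.8 − 14 = 15.8 days at r = 0.197.
N(29.8) = 359.492·e^(0.197×15.8) = 359.492·e^3.113 = 8081.18.

8081 flies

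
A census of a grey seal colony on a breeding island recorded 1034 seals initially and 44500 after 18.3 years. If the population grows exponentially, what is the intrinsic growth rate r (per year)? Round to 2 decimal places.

From N(t) = N₀·e^(rt): e^(r·18.3) = 44500/1034 = 43.037.
r·18.3 = ln(43.037) = 3.7621, so r = 3.7621/18.3 = 0.20558.

0.21 per year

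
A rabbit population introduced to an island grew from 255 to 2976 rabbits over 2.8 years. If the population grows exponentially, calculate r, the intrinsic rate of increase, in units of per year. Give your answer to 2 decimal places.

0.88 per year

From N(t) = N₀·e^(rt): e^(r·2.8) = 2976/255 = 11.671.
r·2.8 = ln(11.671) = 2.4571, so r = 2.4571/2.8 = 0.87753.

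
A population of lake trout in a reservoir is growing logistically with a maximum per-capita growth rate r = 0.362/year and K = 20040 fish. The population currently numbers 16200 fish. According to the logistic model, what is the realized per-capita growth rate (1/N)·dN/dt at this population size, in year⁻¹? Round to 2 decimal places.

0.07 per year

(1/N)·dN/dt = r(1 − N/K) = 0.362 × (1 − 16200/20040).
= 0.362 × 0.19162 = 0.069365.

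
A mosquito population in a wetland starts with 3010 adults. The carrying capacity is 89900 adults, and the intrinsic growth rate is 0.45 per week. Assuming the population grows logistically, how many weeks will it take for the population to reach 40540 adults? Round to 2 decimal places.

7.04 weeks

A = (K − N₀)/N₀ = (89900 − 3010)/3010 = 28.867.
Solve 89900/(1 + 28.867·e^(−0.45t)) = 40540: 1 + 28.867·e^(−0.45t) = 2.2176, so e^(−0.45t) = 0.0421782.
−0.45·t = ln(0.0421782) = -3.1659, so t = 3.1659/0.45 = 7.0352.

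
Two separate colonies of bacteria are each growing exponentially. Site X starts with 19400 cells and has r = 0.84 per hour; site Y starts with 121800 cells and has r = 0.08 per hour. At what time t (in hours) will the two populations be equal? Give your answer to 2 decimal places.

2.42 hours

Set 19400·e^(0.84t) = 121800·e^(0.08t).
e^((0.84 − 0.08)t) = 121800/19400 → e^(0.76·t) = 6.2784.
0.76·t = ln(6.2784) = 1.8371, so t = 1.8371/0.76 = 2.4172.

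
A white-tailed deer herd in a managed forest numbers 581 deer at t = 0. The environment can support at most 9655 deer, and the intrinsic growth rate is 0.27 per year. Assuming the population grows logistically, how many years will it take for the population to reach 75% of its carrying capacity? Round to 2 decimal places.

14.25 years

A = (K − N₀)/N₀ = (9655 − 581)/581 = 15.618.
Solve 9655/(1 + 15.618·e^(−0.27t)) = 7241.25: 1 + 15.618·e^(−0.27t) = 1.3333, so e^(−0.27t) = 0.021343.
−0.27·t = ln(0.021343) = -3.847, so t = 3.847/0.27 = 14.248.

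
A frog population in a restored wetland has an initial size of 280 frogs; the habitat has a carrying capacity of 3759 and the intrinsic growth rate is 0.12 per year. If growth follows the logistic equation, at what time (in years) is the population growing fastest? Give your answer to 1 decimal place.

21.0 years

Logistic growth is fastest at N = K/2 = 1879.5.
A = (K − N₀)/N₀ = 12.425. Set K/(1 + A·e^(−rt)) = K/2 → A·e^(−rt) = 1.
e^(−0.12t) = 1/12.425 = 0.0804829, so t = ln(12.425)/0.12 = 2.5197/0.12 = 20.998.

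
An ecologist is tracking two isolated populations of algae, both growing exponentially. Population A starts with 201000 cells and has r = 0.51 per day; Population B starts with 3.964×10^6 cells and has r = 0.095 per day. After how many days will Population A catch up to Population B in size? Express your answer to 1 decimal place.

Set 201000·e^(0.51t) = 3.964×10^6·e^(0.095t).
e^((0.51 − 0.095)t) = 3.964×10^6/201000 → e^(0.415·t) = 19.721.
0.415·t = ln(19.721) = 2.9817, so t = 2.9817/0.415 = 7.1848.

7.2 days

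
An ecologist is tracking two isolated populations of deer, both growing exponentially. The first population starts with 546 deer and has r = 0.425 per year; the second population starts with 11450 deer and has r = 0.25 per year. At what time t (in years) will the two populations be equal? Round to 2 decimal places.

Set 546·e^(0.425t) = 11450·e^(0.25t).
e^((0.425 − 0.25)t) = 11450/546 → e^(0.175·t) = 20.971.
0.175·t = ln(20.971) = 3.0431, so t = 3.0431/0.175 = 17.389.

17.39 years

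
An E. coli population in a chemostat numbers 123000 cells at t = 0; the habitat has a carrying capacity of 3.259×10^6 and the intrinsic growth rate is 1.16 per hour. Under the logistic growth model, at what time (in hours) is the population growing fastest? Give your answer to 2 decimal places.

2.79 hours

Logistic growth is fastest at N = K/2 = 1.6295×10^6.
A = (K − N₀)/N₀ = 25.496. Set K/(1 + A·e^(−rt)) = K/2 → A·e^(−rt) = 1.
e^(−1.16t) = 1/25.496 = 0.0392219, so t = ln(25.496)/1.16 = 3.2385/1.16 = 2.7918.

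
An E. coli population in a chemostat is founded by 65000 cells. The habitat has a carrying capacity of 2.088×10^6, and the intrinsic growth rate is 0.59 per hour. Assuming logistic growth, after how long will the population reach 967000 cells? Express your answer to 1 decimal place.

A = (K − N₀)/N₀ = (2.088×10^6 − 65000)/65000 = 31.123.
Solve 2.088×10^6/(1 + 31.123·e^(−0.59t)) = 967000: 1 + 31.123·e^(−0.59t) = 2.1593, so e^(−0.59t) = 0.0372475.
−0.59·t = ln(0.0372475) = -3.2902, so t = 3.2902/0.59 = 5.5766.

5.6 hours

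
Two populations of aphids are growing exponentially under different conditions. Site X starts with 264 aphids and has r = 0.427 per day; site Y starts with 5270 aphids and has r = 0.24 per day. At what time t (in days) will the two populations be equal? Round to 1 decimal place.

16.0 days

Set 264·e^(0.427t) = 5270·e^(0.24t).
e^((0.427 − 0.24)t) = 5270/264 → e^(0.187·t) = 19.962.
0.187·t = ln(19.962) = 2.9938, so t = 2.9938/0.187 = 16.01.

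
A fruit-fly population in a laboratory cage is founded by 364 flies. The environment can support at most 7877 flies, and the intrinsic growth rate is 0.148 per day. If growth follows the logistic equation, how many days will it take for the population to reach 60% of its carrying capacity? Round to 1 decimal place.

23.2 days

A = (K − N₀)/N₀ = (7877 − 364)/364 = 20.64.
Solve 7877/(1 + 20.64·e^(−0.148t)) = 4726.2: 1 + 20.64·e^(−0.148t) = 1.6667, so e^(−0.148t) = 0.0322996.
−0.148·t = ln(0.0322996) = -3.4327, so t = 3.4327/0.148 = 23.194.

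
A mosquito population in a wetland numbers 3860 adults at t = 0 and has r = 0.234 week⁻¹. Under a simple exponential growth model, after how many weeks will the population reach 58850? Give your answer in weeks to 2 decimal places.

11.64 weeks

Set N₀·e^(rt) = 58850: e^(0.234·t) = 58850/3860 = 15.246.
0.234·t = ln(15.246) = 2.7243, so t = 2.7243/0.234 = 11.642.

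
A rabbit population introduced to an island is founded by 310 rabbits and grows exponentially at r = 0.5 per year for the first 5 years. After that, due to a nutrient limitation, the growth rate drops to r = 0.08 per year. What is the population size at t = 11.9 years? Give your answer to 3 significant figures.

6560 rabbits

Phase 1: N(5) = 310·e^(0.5×5) = 310·e^2.5 = 3776.57.
Phase 2 runs for 11.9 − 5 = 6.9 years at r = 0.08.
N(11.9) = 3776.57·e^(0.08×6.9) = 3776.57·e^0.552 = 6558.86.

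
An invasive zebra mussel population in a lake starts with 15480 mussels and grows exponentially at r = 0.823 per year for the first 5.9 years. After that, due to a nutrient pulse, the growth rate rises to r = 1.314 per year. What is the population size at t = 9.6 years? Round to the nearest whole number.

Phase 1: N(5.9) = 15480·e^(0.823×5.9) = 15480·e^4.856 = 1.988725×10^6.
Phase 2 runs for 9.6 − 5.9 = 3.7 years at r = 1.314.
N(9.6) = 1.988725×10^6·e^(1.314×3.7) = 1.988725×10^6·e^4.862 = 2.570559×10^8.

257055905 mussels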